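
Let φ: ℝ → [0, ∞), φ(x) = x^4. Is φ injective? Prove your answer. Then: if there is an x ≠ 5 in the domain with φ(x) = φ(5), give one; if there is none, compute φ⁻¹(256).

φ(5) = 625 = (−5)^4 = φ(−5) (since 4 is even), with 5 ≠ −5. So φ is not injective.
For the follow-up, such an x exists: taking x = −5 ∈ ℝ gives φ(−5) = 625 = φ(5) with −5 ≠ 5.

-5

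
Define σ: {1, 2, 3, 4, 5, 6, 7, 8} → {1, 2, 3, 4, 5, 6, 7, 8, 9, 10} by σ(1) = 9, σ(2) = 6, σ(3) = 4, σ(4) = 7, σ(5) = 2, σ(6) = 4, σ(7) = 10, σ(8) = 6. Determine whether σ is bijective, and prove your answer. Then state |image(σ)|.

σ(3) = 4 = σ(6) with 3 ≠ 6, so σ is not injective, hence not bijective.
The image of σ is {2, 4, 6, 7, 9, 10}, which has 6 elements.

6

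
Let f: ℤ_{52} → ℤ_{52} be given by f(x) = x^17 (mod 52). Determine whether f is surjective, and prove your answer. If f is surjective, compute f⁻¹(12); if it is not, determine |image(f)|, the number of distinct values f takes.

39

f(0) = 0^17 = 0.
f(26): Repeated squaring mod 52: 26^1 ≡ 26, 26^2 ≡ 26² = 676 ≡ 0, 26^4 ≡ 0² = 0, 26^8 ≡ 0² = 0, 26^16 ≡ 0² = 0. Since 17 = 16 + 1, 26^17 ≡ 0·26: 0·26 = 0. So 26^17 ≡ 0 (mod 52).
So f(0) = f(26) = 0 while 0 ≠ 26, hence f is not injective.
A non-injective map from the 52-element set ℤ_{52} to itself takes at most 51 distinct values, so it cannot be surjective. Therefore f is not surjective.
Since f is not surjective, we determine |image(f)|. Computing x^17 mod 52 for each x (by repeated squaring, reducing mod 52 at every step), the values f(0), f(1), …, f(51) are: 0, 1, 32, 35, 36, 5, 28, 11, 8, 29, 4, 7, 12, 13, 40, 19, 48, 49, 44, 15, 24, 21, 16, 43, 20, 25, 0, 27, 32, 9, 36, 31, 28, 37, 8, 3, 4, 33, 12, 39, 40, 45, 48, 23, 44, 41, 24, 47, 16, 17, 20, 51.
The distinct values are {0, 1, 3, 4, 5, 7, 8, 9, 11, 12, 13, 15, 16, 17, 19, 20, 21, 23, 24, 25, 27, 28, 29, 31, 32, 33, 35, 36, 37, 39, 40, 41, 43, 44, 45, 47, 48, 49, 51}; there are 39 of them.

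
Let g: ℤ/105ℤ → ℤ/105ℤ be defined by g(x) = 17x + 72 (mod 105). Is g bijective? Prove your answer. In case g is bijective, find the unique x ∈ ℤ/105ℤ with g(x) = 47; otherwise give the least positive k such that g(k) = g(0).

85

Suppose g(u) = g(v) in ℤ/105ℤ. Then 17u + 72 ≡ 17v + 72 (mod 105), therefore 17(u − v) ≡ 0 (mod 105).
Since gcd(17, 105) = 1, 17 is invertible modulo 105, so u − v ≡ 0 (mod 105), i.e. u = v.
We now compute 17⁻¹ mod 105 explicitly. Euclid's algorithm: 105 = 6·17 + 3, 17 = 5·3 + 2, 3 = 1·2 + 1; back-substituting gives 1 = 68·17 − 11·105, so 17⁻¹ ≡ 68 (mod 105).
Then y ↦ 68(y − 72) is a two-sided inverse to g, so every y ∈ ℤ/105ℤ has a preimage.
Hence g is bijective.
Since g is bijective, we compute g⁻¹(47): solve 17x + 72 ≡ 47 (mod 105), i.e. 17x ≡ 80 (mod 105).
Multiplying by 17⁻¹ = 68 gives x ≡ 68·80 = 5440 = 51·105 + 85 ≡ 85 (mod 105).
Check: g(85) = 17·85 + 72 = 1517 = 14·105 + 47 ≡ 47 (mod 105).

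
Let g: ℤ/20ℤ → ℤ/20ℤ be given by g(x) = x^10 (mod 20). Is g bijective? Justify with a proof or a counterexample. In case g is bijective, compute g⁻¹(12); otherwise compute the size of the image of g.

g(4): Repeated squaring mod 20: 4^1 ≡ 4, 4^2 ≡ 4² = 16, 4^4 ≡ 16² = 256 ≡ 16, 4^8 ≡ 16² = 256 ≡ 16. Since 10 = 8 + 2, 4^10 ≡ 16·16: 16·16 = 256 ≡ 16. So 4^10 ≡ 16 (mod 20).
g(6): Repeated squaring mod 20: 6^1 ≡ 6, 6^2 ≡ 6² = 36 ≡ 16, 6^4 ≡ 16² = 256 ≡ 16, 6^8 ≡ 16² = 256 ≡ 16. Since 10 = 8 + 2, 6^10 ≡ 16·16: 16·16 = 256 ≡ 16. So 6^10 ≡ 16 (mod 20).
So g(4) = g(6) = 16 while 4 ≠ 6, therefore g is not injective, hence not bijective.
Since g is not bijective, we determine |image(g)|. Computing x^10 mod 20 for each x (by repeated squaring, reducing mod 20 at every step), the values g(0), g(1), …, g(19) are: 0, 1, 4, 9, 16, 5, 16, 9, 4, 1, 0, 1, 4, 9, 16, 5, 16, 9, 4, 1.
The distinct values are {0, 1, 4, 5, 9, 16}; there are 6 of them.

6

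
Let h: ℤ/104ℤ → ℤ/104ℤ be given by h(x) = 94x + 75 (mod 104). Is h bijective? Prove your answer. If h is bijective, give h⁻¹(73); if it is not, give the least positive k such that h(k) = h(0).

52

Recall: h is injective when h(s) = h(t) forces s = t.
We have gcd(94, 104) = 2 > 1. Taking s = 0 and t = 52: h(0) = 75 and h(52) = 94·52 + 75 = 4963 ≡ 75 (mod 104).
So h(0) = h(52) while 0 ≠ 52, thus h is not injective, hence not bijective.
Since h is not bijective, we find the least positive k with h(k) = h(0): this means 94k ≡ 0 (mod 104), i.e. 104 ∣ 94k. Since gcd(94, 104) = 2, dividing through by 2 this holds exactly when 52 ∣ 47k, and as gcd(47, 52) = 1, exactly when 52 ∣ k.
The smallest positive such k is 52.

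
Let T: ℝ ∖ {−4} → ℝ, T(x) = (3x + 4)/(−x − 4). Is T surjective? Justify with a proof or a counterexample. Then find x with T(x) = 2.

If T(x) = −3, cross-multiplying gives −1(3x + 4) = 3(−x − 4), which simplifies to −4 = −12 — false.  So −3 has no preimage and T is not surjective.
Solving T(x) = 2: cross-multiplying gives 3x + 4 = 2(−x − 4), which rearranges to 5x = −12, so x = −12/5.

-12/5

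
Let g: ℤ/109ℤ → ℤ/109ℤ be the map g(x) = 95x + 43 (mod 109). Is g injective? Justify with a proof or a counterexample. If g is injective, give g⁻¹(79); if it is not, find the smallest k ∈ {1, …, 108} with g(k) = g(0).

13

Recall that injectivity means: for all x_1, x_2 in the domain, g(x_1) = g(x_2) implies x_1 = x_2.
If g(x_1) = g(x_2), then 95x_1 ≡ 95x_2 (mod 109). Because gcd(95, 109) = 1, we may cancel 95 to get x_1 ≡ x_2 (mod 109).
Hence g is injective.
We now compute 95⁻¹ mod 109 explicitly. Euclid's algorithm: 109 = 1·95 + 14, 95 = 6·14 + 11, 14 = 1·11 + 3, 11 = 3·3 + 2, 3 = 1·2 + 1; back-substituting gives 1 = 70·95 − 61·109, so 95⁻¹ ≡ 70 (mod 109).
Since g is injective, we find g⁻¹(79): we need 95x ≡ 79 − 43 ≡ 36 (mod 109). Using 95⁻¹ = 70: x ≡ 70·36 = 2520 = 23·109 + 13, so x = 13.
Check: g(13) = 95·13 + 43 = 1278 = 11·109 + 79 ≡ 79 (mod 109).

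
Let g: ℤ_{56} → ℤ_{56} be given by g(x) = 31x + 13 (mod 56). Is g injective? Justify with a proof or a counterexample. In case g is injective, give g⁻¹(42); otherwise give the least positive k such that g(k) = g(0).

19

By definition, injectivity means: for all a, b in the domain, g(a) = g(b) implies a = b.
If g(a) = g(b), then 31a ≡ 31b (mod 56). Because gcd(31, 56) = 1, we may cancel 31 to get a ≡ b (mod 56).
Hence g is injective.
We now compute 31⁻¹ mod 56 explicitly. Euclid's algorithm: 56 = 1·31 + 25, 31 = 1·25 + 6, 25 = 4·6 + 1; back-substituting gives 1 = 47·31 − 26·56, so 31⁻¹ ≡ 47 (mod 56).
Since g is injective, we compute g⁻¹(42): solve 31x + 13 ≡ 42 (mod 56), i.e. 31x ≡ 29 (mod 56).
Multiplying by 31⁻¹ = 47 gives x ≡ 47·29 = 1363 = 24·56 + 19 ≡ 19 (mod 56).
Check: g(19) = 31·19 + 13 = 602 = 10·56 + 42 ≡ 42 (mod 56).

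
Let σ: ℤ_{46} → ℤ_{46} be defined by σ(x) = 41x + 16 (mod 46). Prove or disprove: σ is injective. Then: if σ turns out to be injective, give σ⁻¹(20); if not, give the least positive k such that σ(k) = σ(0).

If σ(u) = σ(v), then 41u ≡ 41v (mod 46). Because gcd(41, 46) = 1, we may cancel 41 to get u ≡ v (mod 46).
Therefore σ is injective.
We now compute 41⁻¹ mod 46 explicitly. Euclid's algorithm: 46 = 1·41 + 5, 41 = 8·5 + 1; back-substituting gives 1 = 9·41 − 8·46, so 41⁻¹ ≡ 9 (mod 46).
Since σ is injective, we find σ⁻¹(20): we need 41x ≡ 20 − 16 ≡ 4 (mod 46). Using 41⁻¹ = 9: x ≡ 9·4 = 36, so x = 36.
Check: σ(36) = 41·36 + 16 = 1492 = 32·46 + 20 ≡ 20 (mod 46).

36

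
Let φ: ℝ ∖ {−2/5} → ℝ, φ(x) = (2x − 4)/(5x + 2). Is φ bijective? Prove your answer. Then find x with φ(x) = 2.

-1

If φ(x) = 2/5, cross-multiplying gives 5(2x − 4) = 2(5x + 2), which simplifies to −20 = 4 — false.  So 2/5 has no preimage and φ is not surjective.
Thus φ is not bijective.
Solving φ(x) = 2: cross-multiplying gives 2x − 4 = 2(5x + 2), which rearranges to −8x = 8, so x = −1.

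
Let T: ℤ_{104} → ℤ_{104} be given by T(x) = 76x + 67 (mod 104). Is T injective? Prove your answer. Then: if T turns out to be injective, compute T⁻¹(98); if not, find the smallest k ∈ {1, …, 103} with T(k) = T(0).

26

We have gcd(76, 104) = 4 > 1. Taking x_1 = 0 and x_2 = 26: T(0) = 67 and T(26) = 76·26 + 67 = 2043 ≡ 67 (mod 104).
So T(0) = T(26) while 0 ≠ 26, therefore T is not injective.
Since T is not injective, we find the least positive k with T(k) = T(0): this means 76k ≡ 0 (mod 104), i.e. 104 ∣ 76k. Since gcd(76, 104) = 4, dividing through by 4 this holds exactly when 26 ∣ 19k, and as gcd(19, 26) = 1, exactly when 26 ∣ k.
The smallest positive such k is 26.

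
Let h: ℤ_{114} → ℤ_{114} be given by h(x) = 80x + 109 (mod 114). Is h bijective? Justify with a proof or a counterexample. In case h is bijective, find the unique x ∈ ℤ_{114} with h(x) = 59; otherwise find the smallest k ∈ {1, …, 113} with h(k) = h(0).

57

Recall: injectivity means: for all s, t in the domain, h(s) = h(t) implies s = t.
We have gcd(80, 114) = 2 > 1. Taking s = 0 and t = 57: h(0) = 109 and h(57) = 80·57 + 109 = 4669 ≡ 109 (mod 114).
So h(0) = h(57) while 0 ≠ 57, therefore h is not injective, hence not bijective.
Since h is not bijective, we find the least positive k with h(k) = h(0): this means 80k ≡ 0 (mod 114), i.e. 114 ∣ 80k. Since gcd(80, 114) = 2, dividing through by 2 this holds exactly when 57 ∣ 40k, and as gcd(40, 57) = 1, exactly when 57 ∣ k.
The smallest positive such k is 57.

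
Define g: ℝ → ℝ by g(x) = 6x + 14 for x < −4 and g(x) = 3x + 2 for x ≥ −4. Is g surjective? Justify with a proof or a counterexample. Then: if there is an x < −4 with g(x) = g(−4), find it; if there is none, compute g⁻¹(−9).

-11/3

Both pieces are strictly increasing (slopes 6 and 3), so each is injective on its own interval.
The left piece maps (−∞, −4) onto (−∞, −10); the right piece maps [−4, ∞) onto [−10, ∞).
These images together cover ℝ, so g is surjective.
Because the two images are disjoint, no x < −4 has g(x) = g(−4), so we compute g⁻¹(−9): −9 lies in [−10, ∞), so solve 3x + 2 = −9: x = (−9 − 2)/3 = −11/3.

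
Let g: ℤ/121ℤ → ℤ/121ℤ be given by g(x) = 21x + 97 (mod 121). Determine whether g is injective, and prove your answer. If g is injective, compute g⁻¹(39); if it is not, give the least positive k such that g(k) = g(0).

Suppose g(a) = g(b) in ℤ/121ℤ. Then 21a + 97 ≡ 21b + 97 (mod 121), thus 21(a − b) ≡ 0 (mod 121).
Since gcd(21, 121) = 1, 21 is invertible modulo 121, so a − b ≡ 0 (mod 121), i.e. a = b.
Thus g is injective.
We now compute 21⁻¹ mod 121 explicitly. Euclid's algorithm: 121 = 5·21 + 16, 21 = 1·16 + 5, 16 = 3·5 + 1; back-substituting gives 1 = 98·21 − 17·121, so 21⁻¹ ≡ 98 (mod 121).
Since g is injective, we compute g⁻¹(39): solve 21x + 97 ≡ 39 (mod 121), i.e. 21x ≡ 63 (mod 121).
Multiplying by 21⁻¹ = 98 gives x ≡ 98·63 = 6174 = 51·121 + 3 ≡ 3 (mod 121).
Check: g(3) = 21·3 + 97 = 160 = 1·121 + 39 ≡ 39 (mod 121).

3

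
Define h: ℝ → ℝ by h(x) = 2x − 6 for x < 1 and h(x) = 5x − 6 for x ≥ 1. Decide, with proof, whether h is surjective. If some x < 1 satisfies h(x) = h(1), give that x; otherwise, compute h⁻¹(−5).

Both pieces are strictly increasing (slopes 2 and 5), so each is injective on its own interval.
The left piece maps (−∞, 1) onto (−∞, −4); the right piece maps [1, ∞) onto [−1, ∞).
The union (−∞, −4) ∪ [−1, ∞) omits the interval between −4 and −1; in particular −4 has no preimage. So h is not surjective.
Because the two images are disjoint, no x < 1 has h(x) = h(1), so we compute h⁻¹(−5): −5 lies in (−∞, −4), so solve 2x − 6 = −5: x = (−5 + 6)/2 = 1/2.

1/2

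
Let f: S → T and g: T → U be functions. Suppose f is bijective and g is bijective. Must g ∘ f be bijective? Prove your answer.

Injectivity: if g(f(u)) = g(f(v)) then f(u) = f(v) (g injective) so u = v (f injective).
Surjectivity: for c ∈ U pick b with g(b) = c, then a with f(a) = b; then (g ∘ f)(a) = c.
Hence g ∘ f is bijective.

bijective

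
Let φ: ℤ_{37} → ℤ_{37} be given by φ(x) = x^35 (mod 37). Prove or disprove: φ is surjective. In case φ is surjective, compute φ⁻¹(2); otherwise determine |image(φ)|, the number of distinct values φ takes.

Since 37 is prime, the nonzero elements of ℤ_{37} form a cyclic group of order 36.
As gcd(35, 36) = 1, raising to the 35th power is a bijection on this group: if s^35 ≡ t^35 then (st^{−1})^35 = 1, and the only element of order dividing gcd(35, 36) = 1 is 1, so s = t.
With φ(0) = 0 this makes φ injective on all of ℤ_{37}, hence bijective (finite equal-size domain and codomain). In particular φ is surjective.
Since φ is surjective, we find the preimage of 2. The inverse of x ↦ x^35 on (ℤ_{37})^× is x ↦ x^35, because 35·35 = 1225 = 34·36 + 1 ≡ 1 (mod 36) and x^{36} = 1 for x ≠ 0 (Fermat). So φ⁻¹(2) = 2^35 mod 37.
Repeated squaring mod 37: 2^1 ≡ 2, 2^2 ≡ 2² = 4, 2^4 ≡ 4² = 16, 2^8 ≡ 16² = 256 ≡ 34, 2^16 ≡ 34² = 1156 ≡ 9, 2^32 ≡ 9² = 81 ≡ 7. Since 35 = 32 + 2 + 1, 2^35 ≡ 7·4·2: 7·4 = 28, then 28·2 = 56 ≡ 19. So 2^35 ≡ 19 (mod 37).
Hence φ⁻¹(2) = 19.

19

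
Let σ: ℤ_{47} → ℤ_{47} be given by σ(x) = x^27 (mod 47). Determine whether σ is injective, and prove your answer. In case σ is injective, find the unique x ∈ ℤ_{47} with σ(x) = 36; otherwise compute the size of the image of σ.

Since 47 is prime, the nonzero elements of ℤ_{47} form a cyclic group of order 46.
As gcd(27, 46) = 1, raising to the 27th power is a bijection on this group: if s^27 ≡ t^27 then (st^{−1})^27 = 1, and the only element of order dividing gcd(27, 46) = 1 is 1, so s = t.
With σ(0) = 0 this makes σ injective on all of ℤ_{47}, hence bijective (finite equal-size domain and codomain). In particular σ is injective.
Since σ is injective, we find the preimage of 36. The inverse of x ↦ x^27 on (ℤ_{47})^× is x ↦ x^29, because 27·29 = 783 = 17·46 + 1 ≡ 1 (mod 46) and x^{46} = 1 for x ≠ 0 (Fermat). So σ⁻¹(36) = 36^29 mod 47.
Repeated squaring mod 47: 36^1 ≡ 36, 36^2 ≡ 36² = 1296 ≡ 27, 36^4 ≡ 27² = 729 ≡ 24, 36^8 ≡ 24² = 576 ≡ 12, 36^16 ≡ 12² = 144 ≡ 3. Since 29 = 16 + 8 + 4 + 1, 36^29 ≡ 3·12·24·36: 3·12 = 36, then 36·24 = 864 ≡ 18, then 18·36 = 648 ≡ 37. So 36^29 ≡ 37 (mod 47).
Hence σ⁻¹(36) = 37.

37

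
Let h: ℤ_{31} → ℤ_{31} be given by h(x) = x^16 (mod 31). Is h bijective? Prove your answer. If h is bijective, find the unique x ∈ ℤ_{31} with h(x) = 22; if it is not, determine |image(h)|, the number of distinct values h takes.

h(15): Repeated squaring mod 31: 15^1 ≡ 15, 15^2 ≡ 15² = 225 ≡ 8, 15^4 ≡ 8² = 64 ≡ 2, 15^8 ≡ 2² = 4, 15^16 ≡ 4² = 16. So 15^16 ≡ 16 (mod 31).
h(16): Repeated squaring mod 31: 16^1 ≡ 16, 16^2 ≡ 16² = 256 ≡ 8, 16^4 ≡ 8² = 64 ≡ 2, 16^8 ≡ 2² = 4, 16^16 ≡ 4² = 16. So 16^16 ≡ 16 (mod 31).
So h(15) = h(16) = 16 while 15 ≠ 16, thus h is not injective, hence not bijective.
Since h is not bijective, we determine |image(h)|. Computing x^16 mod 31 for each x (by repeated squaring, reducing mod 31 at every step), the values h(0), h(1), …, h(30) are: 0, 1, 2, 28, 4, 5, 25, 7, 8, 9, 10, 20, 19, 18, 14, 16, 16, 14, 18, 19, 20, 10, 9, 8, 7, 25, 5, 4, 28, 2, 1.
The distinct values are {0, 1, 2, 4, 5, 7, 8, 9, 10, 14, 16, 18, 19, 20, 25, 28}; there are 16 of them.

16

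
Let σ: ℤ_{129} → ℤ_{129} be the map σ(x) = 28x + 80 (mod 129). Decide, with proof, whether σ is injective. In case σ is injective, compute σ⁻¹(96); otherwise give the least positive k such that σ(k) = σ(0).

19

If σ(s) = σ(t), then 28s ≡ 28t (mod 129). Because gcd(28, 129) = 1, we may cancel 28 to get s ≡ t (mod 129).
Therefore σ is injective.
We now compute 28⁻¹ mod 129 explicitly. Euclid's algorithm: 129 = 4·28 + 17, 28 = 1·17 + 11, 17 = 1·11 + 6, 11 = 1·6 + 5, 6 = 1·5 + 1; back-substituting gives 1 = 106·28 − 23·129, so 28⁻¹ ≡ 106 (mod 129).
Since σ is injective, we compute σ⁻¹(96): solve 28x + 80 ≡ 96 (mod 129), i.e. 28x ≡ 16 (mod 129).
Multiplying by 28⁻¹ = 106 gives x ≡ 106·16 = 1696 = 13·129 + 19 ≡ 19 (mod 129).
Check: σ(19) = 28·19 + 80 = 612 = 4·129 + 96 ≡ 96 (mod 129).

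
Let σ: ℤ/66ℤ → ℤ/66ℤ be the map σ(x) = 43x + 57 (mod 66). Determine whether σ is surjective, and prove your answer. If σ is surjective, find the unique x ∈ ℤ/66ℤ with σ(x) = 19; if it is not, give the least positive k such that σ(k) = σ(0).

16

Recall that σ is surjective if every y in the codomain equals σ(x) for some x in the domain.
Since gcd(43, 66) = 1, 43 is invertible modulo 66. Euclid's algorithm: 66 = 1·43 + 23, 43 = 1·23 + 20, 23 = 1·20 + 3, 20 = 6·3 + 2, 3 = 1·2 + 1; back-substituting gives 1 = 43·43 − 28·66, so 43⁻¹ ≡ 43 (mod 66).
For any y ∈ ℤ/66ℤ, x = 43(y − 57) mod 66 satisfies σ(x) = 43·43(y − 57) + 57 ≡ y (since 43·43 ≡ 1 mod 66). So every y has a preimage.
So σ is surjective.
Since σ is surjective, we find σ⁻¹(19): we need 43x ≡ 19 − 57 ≡ 28 (mod 66). Using 43⁻¹ = 43: x ≡ 43·28 = 1204 = 18·66 + 16, so x = 16.
Check: σ(16) = 43·16 + 57 = 745 = 11·66 + 19 ≡ 19 (mod 66).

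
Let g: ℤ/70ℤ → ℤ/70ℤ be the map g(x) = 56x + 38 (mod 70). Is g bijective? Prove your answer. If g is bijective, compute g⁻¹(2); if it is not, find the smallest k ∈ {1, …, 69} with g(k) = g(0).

5

Recall: injectivity means: for all u, v in the domain, g(u) = g(v) implies u = v.
We have gcd(56, 70) = 14 > 1. Taking u = 0 and v = 5: g(0) = 38 and g(5) = 56·5 + 38 = 318 ≡ 38 (mod 70).
So g(0) = g(5) while 0 ≠ 5, therefore g is not injective, hence not bijective.
Since g is not bijective, we find the least positive k with g(k) = g(0): this means 56k ≡ 0 (mod 70), i.e. 70 ∣ 56k. Since gcd(56, 70) = 14, dividing through by 14 this holds exactly when 5 ∣ 4k, and as gcd(4, 5) = 1, exactly when 5 ∣ k.
The smallest positive such k is 5.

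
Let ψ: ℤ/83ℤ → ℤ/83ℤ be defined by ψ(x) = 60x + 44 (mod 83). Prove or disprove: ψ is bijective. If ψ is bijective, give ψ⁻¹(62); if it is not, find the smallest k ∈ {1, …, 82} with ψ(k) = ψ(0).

Suppose ψ(s) = ψ(t) in ℤ/83ℤ. Then 60s + 44 ≡ 60t + 44 (mod 83), hence 60(s − t) ≡ 0 (mod 83).
Since gcd(60, 83) = 1, 60 is invertible modulo 83, so s − t ≡ 0 (mod 83), i.e. s = t.
We now compute 60⁻¹ mod 83 explicitly. Euclid's algorithm: 83 = 1·60 + 23, 60 = 2·23 + 14, 23 = 1·14 + 9, 14 = 1·9 + 5, 9 = 1·5 + 4, 5 = 1·4 + 1; back-substituting gives 1 = 18·60 − 13·83, so 60⁻¹ ≡ 18 (mod 83).
Then y ↦ 18(y − 44) is a two-sided inverse to ψ, so every y ∈ ℤ/83ℤ has a preimage.
Thus ψ is bijective.
Since ψ is bijective, we compute ψ⁻¹(62): solve 60x + 44 ≡ 62 (mod 83), i.e. 60x ≡ 18 (mod 83).
Multiplying by 60⁻¹ = 18 gives x ≡ 18·18 = 324 = 3·83 + 75 ≡ 75 (mod 83).
Check: ψ(75) = 60·75 + 44 = 4544 = 54·83 + 62 ≡ 62 (mod 83).

75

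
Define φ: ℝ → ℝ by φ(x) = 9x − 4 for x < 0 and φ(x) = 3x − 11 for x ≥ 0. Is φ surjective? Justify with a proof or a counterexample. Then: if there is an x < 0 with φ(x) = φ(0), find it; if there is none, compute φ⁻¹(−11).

Both pieces are strictly increasing (slopes 9 and 3), so each is injective on its own interval.
The left piece maps (−∞, 0) onto (−∞, −4); the right piece maps [0, ∞) onto [−11, ∞).
The union (−∞, −4) ∪ [−11, ∞) covers ℝ, so φ is surjective.
For the follow-up: the images overlap, so an x < 0 with φ(x) = φ(0) exists. φ(0) = −11; solving 9x − 4 = −11 for x < 0 gives x = (−11 + 4)/9 = −7/9.

-7/9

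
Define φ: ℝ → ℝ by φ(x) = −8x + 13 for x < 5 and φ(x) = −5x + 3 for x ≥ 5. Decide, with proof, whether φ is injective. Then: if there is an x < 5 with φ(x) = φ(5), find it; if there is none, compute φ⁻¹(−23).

Both pieces are strictly decreasing (slopes −8 and −5), so each is injective on its own interval.
The left piece maps (−∞, 5) onto (−27, ∞); the right piece maps [5, ∞) onto (−∞, −22].
These images overlap. In particular φ(5) = −22 (right piece), and solving −8x + 13 = −22 on the left piece gives x = 35/8 < 5.
So φ(35/8) = φ(5) with 35/8 ≠ 5, and φ is not injective. This x = 35/8 is the requested value below 5.

35/8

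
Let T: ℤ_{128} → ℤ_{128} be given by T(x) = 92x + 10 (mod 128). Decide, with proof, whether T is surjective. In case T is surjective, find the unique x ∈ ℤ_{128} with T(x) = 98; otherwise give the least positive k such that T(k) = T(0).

By definition, T is surjective if every y in the codomain equals T(x) for some x in the domain.
Since gcd(92, 128) = 4, we have 92x ≡ 0 (mod 4) for all x, so T(x) ≡ 2 (mod 4).
But 0 ≢ 2 (mod 4), so 0 ∈ ℤ_{128} has no preimage. Hence T is not surjective.
Since T is not surjective, we find the least positive k with T(k) = T(0): this means 92k ≡ 0 (mod 128), i.e. 128 ∣ 92k. Since gcd(92, 128) = 4, dividing through by 4 this holds exactly when 32 ∣ 23k, and as gcd(23, 32) = 1, exactly when 32 ∣ k.
The smallest positive such k is 32.

32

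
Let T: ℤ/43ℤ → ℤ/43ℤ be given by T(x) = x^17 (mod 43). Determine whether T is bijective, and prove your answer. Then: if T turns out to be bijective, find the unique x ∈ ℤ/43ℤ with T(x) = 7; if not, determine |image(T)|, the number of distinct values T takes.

37

Since 43 is prime, the nonzero elements of ℤ/43ℤ form a cyclic group of order 42.
As gcd(17, 42) = 1, raising to the 17th power is a bijection on this group: if s^17 ≡ t^17 then (st^{−1})^17 = 1, and the only element of order dividing gcd(17, 42) = 1 is 1, so s = t.
With T(0) = 0 this makes T injective on all of ℤ/43ℤ, hence bijective (finite equal-size domain and codomain). In particular T is bijective.
Since T is bijective, we find the preimage of 7. The inverse of x ↦ x^17 on (ℤ/43ℤ)^× is x ↦ x^5, because 17·5 = 85 = 2·42 + 1 ≡ 1 (mod 42) and x^{42} = 1 for x ≠ 0 (Fermat). So T⁻¹(7) = 7^5 mod 43.
Repeated squaring mod 43: 7^1 ≡ 7, 7^2 ≡ 7² = 49 ≡ 6, 7^4 ≡ 6² = 36. Since 5 = 4 + 1, 7^5 ≡ 36·7: 36·7 = 252 ≡ 37. So 7^5 ≡ 37 (mod 43).
Hence T⁻¹(7) = 37.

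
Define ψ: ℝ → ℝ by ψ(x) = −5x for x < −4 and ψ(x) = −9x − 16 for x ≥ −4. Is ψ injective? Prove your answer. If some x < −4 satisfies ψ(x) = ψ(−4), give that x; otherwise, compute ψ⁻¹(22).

Both pieces are strictly decreasing (slopes −5 and −9), so each is injective on its own interval.
The left piece maps (−∞, −4) onto (20, ∞); the right piece maps [−4, ∞) onto (−∞, 20].
These images are disjoint, so no value is attained by both pieces. Thus ψ is injective.
Because the two images are disjoint, no x < −4 has ψ(x) = ψ(−4), so we compute ψ⁻¹(22): 22 lies in (20, ∞), so solve −5x = 22: x = (22 − 0)/(−5) = −22/5.

-22/5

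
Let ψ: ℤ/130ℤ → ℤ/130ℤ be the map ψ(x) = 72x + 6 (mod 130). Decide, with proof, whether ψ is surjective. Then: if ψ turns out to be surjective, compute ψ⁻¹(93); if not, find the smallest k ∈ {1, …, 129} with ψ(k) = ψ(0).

65

Recall that ψ is surjective if every y in the codomain equals ψ(x) for some x in the domain.
Since gcd(72, 130) = 2, we have 72x ≡ 0 (mod 2) for all x, so ψ(x) ≡ 0 (mod 2).
But 1 ≢ 0 (mod 2), so 1 ∈ ℤ/130ℤ has no preimage. Thus ψ is not surjective.
Since ψ is not surjective, we find the least positive k with ψ(k) = ψ(0): this means 72k ≡ 0 (mod 130), i.e. 130 ∣ 72k. Since gcd(72, 130) = 2, dividing through by 2 this holds exactly when 65 ∣ 36k, and as gcd(36, 65) = 1, exactly when 65 ∣ k.
The smallest positive such k is 65.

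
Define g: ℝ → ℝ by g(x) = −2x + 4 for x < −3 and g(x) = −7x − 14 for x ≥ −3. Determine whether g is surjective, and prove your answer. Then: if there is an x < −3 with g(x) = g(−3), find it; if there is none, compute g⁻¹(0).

-2

Both pieces are strictly decreasing (slopes −2 and −7), so each is injective on its own interval.
The left piece maps (−∞, −3) onto (10, ∞); the right piece maps [−3, ∞) onto (−∞, 7].
The union (10, ∞) ∪ (−∞, 7] omits the interval between 10 and 7; in particular 10 has no preimage. So g is not surjective.
Because the two images are disjoint, no x < −3 has g(x) = g(−3), so we compute g⁻¹(0): 0 lies in (−∞, 7], so solve −7x − 14 = 0: x = (0 + 14)/(−7) = −2.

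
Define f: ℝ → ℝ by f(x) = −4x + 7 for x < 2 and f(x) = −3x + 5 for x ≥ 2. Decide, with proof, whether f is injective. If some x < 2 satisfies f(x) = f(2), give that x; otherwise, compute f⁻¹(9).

-1/2

Both pieces are strictly decreasing (slopes −4 and −3), so each is injective on its own interval.
The left piece maps (−∞, 2) onto (−1, ∞); the right piece maps [2, ∞) onto (−∞, −1].
These images are disjoint, so no value is attained by both pieces. Therefore f is injective.
Because the two images are disjoint, no x < 2 has f(x) = f(2), so we compute f⁻¹(9): 9 lies in (−1, ∞), so solve −4x + 7 = 9: x = (9 − 7)/(−4) = −1/2.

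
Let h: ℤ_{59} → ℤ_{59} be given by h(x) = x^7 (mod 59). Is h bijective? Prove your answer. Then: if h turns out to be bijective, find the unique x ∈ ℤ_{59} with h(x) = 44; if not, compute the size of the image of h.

39

Since 59 is prime, the nonzero elements of ℤ_{59} form a cyclic group of order 58.
As gcd(7, 58) = 1, raising to the 7th power is a bijection on this group: if s^7 ≡ t^7 then (st^{−1})^7 = 1, and the only element of order dividing gcd(7, 58) = 1 is 1, so s = t.
With h(0) = 0 this makes h injective on all of ℤ_{59}, hence bijective (finite equal-size domain and codomain). In particular h is bijective.
Since h is bijective, we find the preimage of 44. The inverse of x ↦ x^7 on (ℤ_{59})^× is x ↦ x^25, because 7·25 = 175 = 3·58 + 1 ≡ 1 (mod 58) and x^{58} = 1 for x ≠ 0 (Fermat). So h⁻¹(44) = 44^25 mod 59.
Repeated squaring mod 59: 44^1 ≡ 44, 44^2 ≡ 44² = 1936 ≡ 48, 44^4 ≡ 48² = 2304 ≡ 3, 44^8 ≡ 3² = 9, 44^16 ≡ 9² = 81 ≡ 22. Since 25 = 16 + 8 + 1, 44^25 ≡ 22·9·44: 22·9 = 198 ≡ 21, then 21·44 = 924 ≡ 39. So 44^25 ≡ 39 (mod 59).
Hence h⁻¹(44) = 39.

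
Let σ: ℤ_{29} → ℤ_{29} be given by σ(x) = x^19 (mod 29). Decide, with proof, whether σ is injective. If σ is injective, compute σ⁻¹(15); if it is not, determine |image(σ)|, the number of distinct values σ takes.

11

Since 29 is prime, the nonzero elements of ℤ_{29} form a cyclic group of order 28.
As gcd(19, 28) = 1, raising to the 19th power is a bijection on this group: if s^19 ≡ t^19 then (st^{−1})^19 = 1, and the only element of order dividing gcd(19, 28) = 1 is 1, so s = t.
With σ(0) = 0 this makes σ injective on all of ℤ_{29}, hence bijective (finite equal-size domain and codomain). In particular σ is injective.
Since σ is injective, we find the preimage of 15. The inverse of x ↦ x^19 on (ℤ_{29})^× is x ↦ x^3, because 19·3 = 57 = 2·28 + 1 ≡ 1 (mod 28) and x^{28} = 1 for x ≠ 0 (Fermat). So σ⁻¹(15) = 15^3 mod 29.
Repeated squaring mod 29: 15^1 ≡ 15, 15^2 ≡ 15² = 225 ≡ 22. Since 3 = 2 + 1, 15^3 ≡ 22·15: 22·15 = 330 ≡ 11. So 15^3 ≡ 11 (mod 29).
Hence σ⁻¹(15) = 11.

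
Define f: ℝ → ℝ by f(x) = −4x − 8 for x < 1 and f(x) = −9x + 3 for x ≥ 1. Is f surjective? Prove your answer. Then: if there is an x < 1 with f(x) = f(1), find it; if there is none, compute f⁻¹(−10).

Both pieces are strictly decreasing (slopes −4 and −9), so each is injective on its own interval.
The left piece maps (−∞, 1) onto (−12, ∞); the right piece maps [1, ∞) onto (−∞, −6].
The union (−12, ∞) ∪ (−∞, −6] covers ℝ, so f is surjective.
For the follow-up: the images overlap, so an x < 1 with f(x) = f(1) exists. f(1) = −6; solving −4x − 8 = −6 for x < 1 gives x = (−6 + 8)/(−4) = −1/2.

-1/2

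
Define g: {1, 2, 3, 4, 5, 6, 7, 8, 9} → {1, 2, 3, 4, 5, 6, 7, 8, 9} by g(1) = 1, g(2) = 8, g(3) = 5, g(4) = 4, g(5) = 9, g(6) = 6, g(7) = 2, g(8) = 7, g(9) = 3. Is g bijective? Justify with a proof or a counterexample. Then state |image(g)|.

9

The values 1, 8, 5, 4, 9, 6, 2, 7, 3 are a permutation of {1, 2, 3, 4, 5, 6, 7, 8, 9}: each element appears exactly once.
So g is injective and surjective, hence bijective.
The image of g is {1, 2, 3, 4, 5, 6, 7, 8, 9}, which has 9 elements.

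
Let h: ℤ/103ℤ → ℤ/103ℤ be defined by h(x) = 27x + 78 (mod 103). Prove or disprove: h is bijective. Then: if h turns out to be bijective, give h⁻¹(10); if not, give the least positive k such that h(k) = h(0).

28

Recall that injectivity means: for all u, v in the domain, h(u) = h(v) implies u = v.
Suppose h(u) = h(v) in ℤ/103ℤ. Then 27u + 78 ≡ 27v + 78 (mod 103), so 27(u − v) ≡ 0 (mod 103).
Since gcd(27, 103) = 1, 27 is invertible modulo 103, therefore u − v ≡ 0 (mod 103), i.e. u = v.
We now compute 27⁻¹ mod 103 explicitly. Euclid's algorithm: 103 = 3·27 + 22, 27 = 1·22 + 5, 22 = 4·5 + 2, 5 = 2·2 + 1; back-substituting gives 1 = 42·27 − 11·103, so 27⁻¹ ≡ 42 (mod 103).
Then y ↦ 42(y − 78) is a two-sided inverse to h, so every y ∈ ℤ/103ℤ has a preimage.
Hence h is bijective.
Since h is bijective, we find h⁻¹(10): we need 27x ≡ 10 − 78 ≡ 35 (mod 103). Using 27⁻¹ = 42: x ≡ 42·35 = 1470 = 14·103 + 28, so x = 28.
Check: h(28) = 27·28 + 78 = 834 = 8·103 + 10 ≡ 10 (mod 103).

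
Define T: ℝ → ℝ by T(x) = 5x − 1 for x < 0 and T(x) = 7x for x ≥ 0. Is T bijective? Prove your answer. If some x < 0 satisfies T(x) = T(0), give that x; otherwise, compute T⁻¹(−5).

-4/5

Both pieces are strictly increasing (slopes 5 and 7), so each is injective on its own interval.
The left piece maps (−∞, 0) onto (−∞, −1); the right piece maps [0, ∞) onto [0, ∞).
The images leave a gap (−1 has no preimage), so T is not surjective, hence not bijective.
Because the two images are disjoint, no x < 0 has T(x) = T(0), so we compute T⁻¹(−5): −5 lies in (−∞, −1), so solve 5x − 1 = −5: x = (−5 + 1)/5 = −4/5.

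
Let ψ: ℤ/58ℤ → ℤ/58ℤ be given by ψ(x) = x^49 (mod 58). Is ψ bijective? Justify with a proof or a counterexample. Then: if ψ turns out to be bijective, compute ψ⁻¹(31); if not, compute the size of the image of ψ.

ψ(4): Repeated squaring mod 58: 4^1 ≡ 4, 4^2 ≡ 4² = 16, 4^4 ≡ 16² = 256 ≡ 24, 4^8 ≡ 24² = 576 ≡ 54, 4^16 ≡ 54² = 2916 ≡ 16, 4^32 ≡ 16² = 256 ≡ 24. Since 49 = 32 + 16 + 1, 4^49 ≡ 24·16·4: 24·16 = 384 ≡ 36, then 36·4 = 144 ≡ 28. So 4^49 ≡ 28 (mod 58).
ψ(6): Repeated squaring mod 58: 6^1 ≡ 6, 6^2 ≡ 6² = 36, 6^4 ≡ 36² = 1296 ≡ 20, 6^8 ≡ 20² = 400 ≡ 52, 6^16 ≡ 52² = 2704 ≡ 36, 6^32 ≡ 36² = 1296 ≡ 20. Since 49 = 32 + 16 + 1, 6^49 ≡ 20·36·6: 20·36 = 720 ≡ 24, then 24·6 = 144 ≡ 28. So 6^49 ≡ 28 (mod 58).
So ψ(4) = ψ(6) = 28 while 4 ≠ 6, thus ψ is not injective, hence not bijective.
Since ψ is not bijective, we determine |image(ψ)|. Computing x^49 mod 58 for each x (by repeated squaring, reducing mod 58 at every step), the values ψ(0), ψ(1), …, ψ(57) are: 0, 1, 46, 17, 28, 57, 28, 1, 12, 57, 12, 17, 12, 57, 46, 41, 30, 17, 12, 17, 30, 17, 28, 1, 30, 1, 12, 41, 28, 29, 30, 17, 46, 57, 28, 57, 30, 41, 28, 41, 46, 41, 28, 17, 12, 1, 46, 41, 46, 1, 46, 57, 30, 1, 30, 41, 12, 57.
The distinct values are {0, 1, 12, 17, 28, 29, 30, 41, 46, 57}; there are 10 of them.

10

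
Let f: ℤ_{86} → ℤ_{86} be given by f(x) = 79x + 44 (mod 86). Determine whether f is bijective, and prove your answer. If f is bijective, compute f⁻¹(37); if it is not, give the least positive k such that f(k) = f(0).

By definition, f is injective if f(x_1) = f(x_2) implies x_1 = x_2.
If f(x_1) = f(x_2), then 79x_1 ≡ 79x_2 (mod 86). Because gcd(79, 86) = 1, we may cancel 79 to get x_1 ≡ x_2 (mod 86).
We now compute 79⁻¹ mod 86 explicitly. Euclid's algorithm: 86 = 1·79 + 7, 79 = 11·7 + 2, 7 = 3·2 + 1; back-substituting gives 1 = 49·79 − 45·86, so 79⁻¹ ≡ 49 (mod 86).
For any y ∈ ℤ_{86}, x = 49(y − 44) mod 86 satisfies f(x) = 79·49(y − 44) + 44 ≡ y (since 79·49 ≡ 1 mod 86). So every y has a preimage.
Therefore f is bijective.
Since f is bijective, we compute f⁻¹(37): solve 79x + 44 ≡ 37 (mod 86), i.e. 79x ≡ 79 (mod 86).
Multiplying by 79⁻¹ = 49 gives x ≡ 49·79 = 3871 = 45·86 + 1 ≡ 1 (mod 86).
Check: f(1) = 79·1 + 44 = 123 = 1·86 + 37 ≡ 37 (mod 86).

1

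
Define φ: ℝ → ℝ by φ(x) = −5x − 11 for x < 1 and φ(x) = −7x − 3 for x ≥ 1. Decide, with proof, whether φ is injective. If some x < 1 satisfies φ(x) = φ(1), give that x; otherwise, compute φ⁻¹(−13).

-1/5

Both pieces are strictly decreasing (slopes −5 and −7), so each is injective on its own interval.
The left piece maps (−∞, 1) onto (−16, ∞); the right piece maps [1, ∞) onto (−∞, −10].
These images overlap. In particular φ(1) = −10 (right piece), and solving −5x − 11 = −10 on the left piece gives x = −1/5 < 1.
So φ(−1/5) = φ(1) with −1/5 ≠ 1, and φ is not injective. This x = −1/5 is the requested value below 1.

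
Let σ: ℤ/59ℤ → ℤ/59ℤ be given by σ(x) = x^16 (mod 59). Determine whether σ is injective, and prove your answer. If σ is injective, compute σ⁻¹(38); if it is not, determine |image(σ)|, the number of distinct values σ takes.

σ(29): Repeated squaring mod 59: 29^1 ≡ 29, 29^2 ≡ 29² = 841 ≡ 15, 29^4 ≡ 15² = 225 ≡ 48, 29^8 ≡ 48² = 2304 ≡ 3, 29^16 ≡ 3² = 9. So 29^16 ≡ 9 (mod 59).
σ(30): Repeated squaring mod 59: 30^1 ≡ 30, 30^2 ≡ 30² = 900 ≡ 15, 30^4 ≡ 15² = 225 ≡ 48, 30^8 ≡ 48² = 2304 ≡ 3, 30^16 ≡ 3² = 9. So 30^16 ≡ 9 (mod 59).
So σ(29) = σ(30) = 9 while 29 ≠ 30, therefore σ is not injective.
Since σ is not injective, we determine |image(σ)|. Computing x^16 mod 59 for each x (by repeated squaring, reducing mod 59 at every step), the values σ(0), σ(1), …, σ(58) are: 0, 1, 46, 26, 51, 19, 16, 15, 45, 27, 48, 12, 28, 35, 41, 22, 5, 4, 3, 29, 25, 36, 21, 20, 49, 7, 17, 53, 57, 9, 9, 57, 53, 17, 7, 49, 20, 21, 36, 25, 29, 3, 4, 5, 22, 41, 35, 28, 12, 48, 27, 45, 15, 16, 19, 51, 26, 46, 1.
The distinct values are {0, 1, 3, 4, 5, 7, 9, 12, 15, 16, 17, 19, 20, 21, 22, 25, 26, 27, 28, 29, 35, 36, 41, 45, 46, 48, 49, 51, 53, 57}; there are 30 of them.

30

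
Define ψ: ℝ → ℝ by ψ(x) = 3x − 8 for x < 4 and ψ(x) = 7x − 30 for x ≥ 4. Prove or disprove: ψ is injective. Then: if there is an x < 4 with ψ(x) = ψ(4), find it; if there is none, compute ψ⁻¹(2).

2

Both pieces are strictly increasing (slopes 3 and 7), so each is injective on its own interval.
The left piece maps (−∞, 4) onto (−∞, 4); the right piece maps [4, ∞) onto [−2, ∞).
These images overlap. In particular ψ(4) = −2 (right piece), and solving 3x − 8 = −2 on the left piece gives x = 2 < 4.
So ψ(2) = ψ(4) with 2 ≠ 4, and ψ is not injective. This x = 2 is the requested value below 4.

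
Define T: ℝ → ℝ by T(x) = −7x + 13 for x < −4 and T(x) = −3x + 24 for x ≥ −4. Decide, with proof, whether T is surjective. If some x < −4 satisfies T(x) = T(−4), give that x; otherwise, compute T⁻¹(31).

Both pieces are strictly decreasing (slopes −7 and −3), so each is injective on its own interval.
The left piece maps (−∞, −4) onto (41, ∞); the right piece maps [−4, ∞) onto (−∞, 36].
The union (41, ∞) ∪ (−∞, 36] omits the interval between 41 and 36; in particular 41 has no preimage. So T is not surjective.
Because the two images are disjoint, no x < −4 has T(x) = T(−4), so we compute T⁻¹(31): 31 lies in (−∞, 36], so solve −3x + 24 = 31: x = (31 − 24)/(−3) = −7/3.

-7/3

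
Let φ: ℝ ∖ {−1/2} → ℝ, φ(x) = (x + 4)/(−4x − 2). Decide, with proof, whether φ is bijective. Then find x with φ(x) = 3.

-10/13

If φ(x) = −1/4, cross-multiplying gives −4(x + 4) = 1(−4x − 2), which simplifies to −16 = −2 — false.  So −1/4 has no preimage and φ is not surjective.
Therefore φ is not bijective.
Solving φ(x) = 3: cross-multiplying gives x + 4 = 3(−4x − 2), which rearranges to 13x = −10, so x = −10/13.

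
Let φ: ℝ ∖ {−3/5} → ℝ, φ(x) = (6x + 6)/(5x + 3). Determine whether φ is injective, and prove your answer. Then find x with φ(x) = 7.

-15/29

Suppose φ(x_1) = φ(x_2). Cross-multiplying: (6x_1 + 6)(5x_2 + 3) = (6x_2 + 6)(5x_1 + 3).
Expanding both sides and cancelling the symmetric terms leaves −12·(x_1 − x_2) = 0. Since −12 ≠ 0, x_1 = x_2. Hence φ is injective.
Solving φ(x) = 7: cross-multiplying gives 6x + 6 = 7(5x + 3), which rearranges to −29x = 15, so x = −15/29.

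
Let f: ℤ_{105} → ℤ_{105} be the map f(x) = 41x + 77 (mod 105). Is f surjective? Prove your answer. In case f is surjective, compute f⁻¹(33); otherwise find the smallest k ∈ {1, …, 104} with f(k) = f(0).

Recall that f is surjective if every y in the codomain equals f(x) for some x in the domain.
Since gcd(41, 105) = 1, 41 is invertible modulo 105. Euclid's algorithm: 105 = 2·41 + 23, 41 = 1·23 + 18, 23 = 1·18 + 5, 18 = 3·5 + 3, 5 = 1·3 + 2, 3 = 1·2 + 1; back-substituting gives 1 = 41·41 − 16·105, so 41⁻¹ ≡ 41 (mod 105).
For any y ∈ ℤ_{105}, x = 41(y − 77) mod 105 satisfies f(x) = 41·41(y − 77) + 77 ≡ y (since 41·41 ≡ 1 mod 105). So every y has a preimage.
So f is surjective.
Since f is surjective, we find f⁻¹(33): we need 41x ≡ 33 − 77 ≡ 61 (mod 105). Using 41⁻¹ = 41: x ≡ 41·61 = 2501 = 23·105 + 86, so x = 86.
Check: f(86) = 41·86 + 77 = 3603 = 34·105 + 33 ≡ 33 (mod 105).

86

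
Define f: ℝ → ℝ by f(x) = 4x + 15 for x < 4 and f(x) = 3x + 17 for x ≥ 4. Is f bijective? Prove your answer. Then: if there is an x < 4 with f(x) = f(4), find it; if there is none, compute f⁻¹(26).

7/2

Both pieces are strictly increasing (slopes 4 and 3), so each is injective on its own interval.
The left piece maps (−∞, 4) onto (−∞, 31); the right piece maps [4, ∞) onto [29, ∞).
These images overlap. In particular f(4) = 29 (right piece), and solving 4x + 15 = 29 on the left piece gives x = 7/2 < 4.
So f(7/2) = f(4) with 7/2 ≠ 4, and f is not injective, hence not bijective. This x = 7/2 is the requested value below 4.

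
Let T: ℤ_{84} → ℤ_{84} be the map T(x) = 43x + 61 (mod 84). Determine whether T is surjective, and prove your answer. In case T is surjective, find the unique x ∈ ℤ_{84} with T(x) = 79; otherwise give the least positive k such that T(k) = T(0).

18

Since gcd(43, 84) = 1, 43 is invertible modulo 84. Euclid's algorithm: 84 = 1·43 + 41, 43 = 1·41 + 2, 41 = 20·2 + 1; back-substituting gives 1 = 43·43 − 22·84, so 43⁻¹ ≡ 43 (mod 84).
Then y ↦ 43(y − 61) is a two-sided inverse to T, so every y ∈ ℤ_{84} has a preimage.
Hence T is surjective.
Since T is surjective, we compute T⁻¹(79): solve 43x + 61 ≡ 79 (mod 84), i.e. 43x ≡ 18 (mod 84).
Multiplying by 43⁻¹ = 43 gives x ≡ 43·18 = 774 = 9·84 + 18 ≡ 18 (mod 84).
Check: T(18) = 43·18 + 61 = 835 = 9·84 + 79 ≡ 79 (mod 84).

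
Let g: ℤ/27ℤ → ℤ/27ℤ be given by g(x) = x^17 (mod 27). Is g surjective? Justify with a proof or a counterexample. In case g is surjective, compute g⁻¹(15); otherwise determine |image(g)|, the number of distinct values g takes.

19

g(0) = 0^17 = 0.
g(3): Repeated squaring mod 27: 3^1 ≡ 3, 3^2 ≡ 3² = 9, 3^4 ≡ 9² = 81 ≡ 0, 3^8 ≡ 0² = 0, 3^16 ≡ 0² = 0. Since 17 = 16 + 1, 3^17 ≡ 0·3: 0·3 = 0. So 3^17 ≡ 0 (mod 27).
So g(0) = g(3) = 0 while 0 ≠ 3, so g is not injective.
A non-injective map from the 27-element set ℤ/27ℤ to itself takes at most 26 distinct values, so it cannot be surjective. So g is not surjective.
Since g is not surjective, we determine |image(g)|. Computing x^17 mod 27 for each x (by repeated squaring, reducing mod 27 at every step), the values g(0), g(1), …, g(26) are: 0, 1, 14, 0, 7, 11, 0, 4, 17, 0, 19, 5, 0, 25, 2, 0, 22, 8, 0, 10, 23, 0, 16, 20, 0, 13, 26.
The distinct values are {0, 1, 2, 4, 5, 7, 8, 10, 11, 13, 14, 16, 17, 19, 20, 22, 23, 25, 26}; there are 19 of them.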